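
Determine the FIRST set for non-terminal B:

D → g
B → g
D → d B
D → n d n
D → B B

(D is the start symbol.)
{ 'g' }

From B → g:
  - g is a terminal: add 'g' and stop

Collecting: FIRST(B) = { 'g' }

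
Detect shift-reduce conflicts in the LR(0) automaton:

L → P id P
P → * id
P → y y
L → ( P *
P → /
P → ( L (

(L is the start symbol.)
Augment with L' → L and build the canonical LR(0) collection (I0 = CLOSURE({[L' → . L]}), then GOTO on every symbol after a dot until no new states appear). It has 16 states:
  I0: { [L → . ( P *], [L → . P id P], [L' → . L], [P → . ( L (], [P → . * id], [P → . /], [P → . y y] }  — shift
  I1: { [L → ( . P *], [L → . ( P *], [L → . P id P], [P → ( . L (], [P → . ( L (], [P → . * id], [P → . /], [P → . y y] }  — shift
  I2: { [P → * . id] }  — shift
  I3: { [P → / .] }  — reduce
  I4: { [L' → L .] }  — accept
  I5: { [L → P . id P] }  — shift
  I6: { [P → y . y] }  — shift
  I7: { [P → y y .] }  — reduce
  I8: { [L → P id . P], [P → . ( L (], [P → . * id], [P → . /], [P → . y y] }  — shift
  I9: { [L → . ( P *], [L → . P id P], [P → ( . L (], [P → . ( L (], [P → . * id], [P → . /], [P → . y y] }  — shift
  I10: { [L → P id P .] }  — reduce
  I11: { [P → ( L . (] }  — shift
  I12: { [P → ( L ( .] }  — reduce
  I13: { [P → * id .] }  — reduce
  I14: { [L → ( P . *], [L → P . id P] }  — shift
  I15: { [L → ( P * .] }  — reduce

No state contains both a complete item and a shift item.

Answer: No shift-reduce conflicts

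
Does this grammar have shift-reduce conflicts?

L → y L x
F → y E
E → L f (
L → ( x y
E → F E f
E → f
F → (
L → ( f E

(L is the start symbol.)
Yes — I9: [F → ( .] vs [L → ( . f E]

Augment with L' → L and build the canonical LR(0) collection (I0 = CLOSURE({[L' → . L]}), then GOTO on every symbol after a dot until no new states appear). It has 21 states:
  I0: { [L → . ( f E], [L → . ( x y], [L → . y L x], [L' → . L] }  — shift
  I1: { [L → ( . f E], [L → ( . x y] }  — shift
  I2: { [L' → L .] }  — accept
  I3: { [L → . ( f E], [L → . ( x y], [L → . y L x], [L → y . L x] }  — shift
  I4: { [L → y L . x] }  — shift
  I5: { [L → y L x .] }  — reduce
  I6: { [E → . F E f], [E → . L f (], [E → . f], [F → . (], [F → . y E], [L → ( f . E], [L → . ( f E], [L → . ( x y], [L → . y L x] }  — shift
  I7: { [L → ( x . y] }  — shift
  I8: { [L → ( x y .] }  — reduce
  I9: { [F → ( .], [L → ( . f E], [L → ( . x y] }  — shift, reduce
  I10: { [L → ( f E .] }  — reduce
  I11: { [E → . F E f], [E → . L f (], [E → . f], [E → F . E f], [F → . (], [F → . y E], [L → . ( f E], [L → . ( x y], [L → . y L x] }  — shift
  I12: { [E → L . f (] }  — shift
  I13: { [E → f .] }  — reduce
  I14: { [E → . F E f], [E → . L f (], [E → . f], [F → . (], [F → . y E], [F → y . E], [L → . ( f E], [L → . ( x y], [L → . y L x], [L → y . L x] }  — shift
  I15: { [F → y E .] }  — reduce
  I16: { [E → L . f (], [L → y L . x] }  — shift
  I17: { [E → L f . (] }  — shift
  I18: { [E → L f ( .] }  — reduce
  I19: { [E → F E . f] }  — shift
  I20: { [E → F E f .] }  — reduce

I9 contains reduce item [F → ( .] and shift items [L → ( . f E], [L → ( . x y] — shift-reduce conflict.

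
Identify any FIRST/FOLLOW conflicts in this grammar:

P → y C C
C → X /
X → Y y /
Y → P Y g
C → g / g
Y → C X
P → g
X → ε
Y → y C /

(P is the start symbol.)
Yes. X → Y y '/' with FOLLOW(X) on { '/', 'g', 'y' }

A FIRST/FOLLOW conflict occurs when a non-terminal N has a nullable alternative N → β (β ⇒* ε) and another alternative N → α with FIRST(α) ∩ FOLLOW(N) ≠ ∅: on such a lookahead the parser cannot decide between expanding α and letting N vanish via β.

Nullable non-terminals: X.
FIRST sets used below: FIRST(Y) = { '/', 'g', 'y' }

X: nullable alternative(s) X → ε; FOLLOW(X) = { '/', 'g', 'y' }
  X → Y y /: FIRST \ {ε} = { '/', 'g', 'y' } — overlaps FOLLOW(X) on { '/', 'g', 'y' }: CONFLICT
  X → ε: FIRST \ {ε} = { } — this is the only nullable alternative, skip

C, P, Y have no nullable alternative, so no FIRST/FOLLOW check is needed there.

So the grammar has 1 FIRST/FOLLOW conflict (marked CONFLICT above).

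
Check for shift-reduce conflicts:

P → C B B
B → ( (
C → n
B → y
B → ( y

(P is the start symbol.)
Augment with P' → P and build the canonical LR(0) collection (I0 = CLOSURE({[P' → . P]}), then GOTO on every symbol after a dot until no new states appear). It has 10 states:
  I0: { [C → . n], [P → . C B B], [P' → . P] }  — shift
  I1: { [B → . ( (], [B → . ( y], [B → . y], [P → C . B B] }  — shift
  I2: { [P' → P .] }  — accept
  I3: { [C → n .] }  — reduce
  I4: { [B → ( . (], [B → ( . y] }  — shift
  I5: { [B → . ( (], [B → . ( y], [B → . y], [P → C B . B] }  — shift
  I6: { [B → y .] }  — reduce
  I7: { [P → C B B .] }  — reduce
  I8: { [B → ( ( .] }  — reduce
  I9: { [B → ( y .] }  — reduce

No state contains both a complete item and a shift item.

Answer: No shift-reduce conflicts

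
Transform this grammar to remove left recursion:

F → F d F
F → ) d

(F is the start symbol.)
F is directly left-recursive. The standard transformation for
  A → A α₁ | ... | A α_m | β₁ | ... | β_n
is
  A  → β₁ A' | ... | β_n A'
  A' → α₁ A' | ... | α_m A' | ε

F → ) d becomes F → ) d F'
F → F d F becomes F' → d F F'
Add F' → ε

Resulting grammar:
F → ) d F'
F' → d F F'
F' → ε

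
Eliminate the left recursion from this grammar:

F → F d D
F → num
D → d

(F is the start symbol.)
F is directly left-recursive. The standard transformation for
  A → A α₁ | ... | A α_m | β₁ | ... | β_n
is
  A  → β₁ A' | ... | β_n A'
  A' → α₁ A' | ... | α_m A' | ε

F → num becomes F → num F'
F → F d D becomes F' → d D F'
Add F' → ε

Productions for other non-terminals are unchanged:
  D → d

Resulting grammar:
F → num F'
F' → d D F'
F' → ε
D → d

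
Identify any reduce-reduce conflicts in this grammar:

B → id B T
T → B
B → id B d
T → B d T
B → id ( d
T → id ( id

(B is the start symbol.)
A reduce-reduce conflict occurs when an LR(0) state has two complete items [A → α .] and [B → β .] — both call for a reduction, and with no lookahead the parser cannot choose between them.

Augment with B' → B and build the canonical LR(0) collection (I0 = CLOSURE({[B' → . B]}), then GOTO on every symbol after a dot until no new states appear). It has 14 states:
  I0: { [B → . id ( d], [B → . id B T], [B → . id B d], [B' → . B] }  — shift
  I1: { [B' → B .] }  — accept
  I2: { [B → . id ( d], [B → . id B T], [B → . id B d], [B → id . ( d], [B → id . B T], [B → id . B d] }  — shift
  I3: { [B → id ( . d] }  — shift
  I4: { [B → . id ( d], [B → . id B T], [B → . id B d], [B → id B . T], [B → id B . d], [T → . B d T], [T → . B], [T → . id ( id] }  — shift
  I5: { [T → B . d T], [T → B .] }  — shift, reduce
  I6: { [B → id B T .] }  — reduce
  I7: { [B → id B d .] }  — reduce
  I8: { [B → . id ( d], [B → . id B T], [B → . id B d], [B → id . ( d], [B → id . B T], [B → id . B d], [T → id . ( id] }  — shift
  I9: { [B → id ( . d], [T → id ( . id] }  — shift
  I10: { [B → id ( d .] }  — reduce
  I11: { [T → id ( id .] }  — reduce
  I12: { [B → . id ( d], [B → . id B T], [B → . id B d], [T → . B d T], [T → . B], [T → . id ( id], [T → B d . T] }  — shift
  I13: { [T → B d T .] }  — reduce

No state contains more than one complete item.

Answer: No reduce-reduce conflicts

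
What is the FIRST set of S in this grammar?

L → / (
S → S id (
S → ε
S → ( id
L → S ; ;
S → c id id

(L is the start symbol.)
From S → S id (:
  - S is the symbol being defined: contributes nothing new
    S is nullable, so continue to the next symbol
  - id is a terminal: add 'id' and stop
From S → ε:
  - ε-production, so ε ∈ FIRST(S)
From S → ( id:
  - '(' is a terminal: add '(' and stop
From S → c id id:
  - c is a terminal: add 'c' and stop

Collecting: FIRST(S) = { '(', 'c', 'id', ε }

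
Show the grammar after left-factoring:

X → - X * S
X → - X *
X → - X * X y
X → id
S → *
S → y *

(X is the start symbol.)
Left-factoring transforms A → αβ₁ | αβ₂ into A → αA' and A' → β₁ | β₂
(α is the longest common prefix among the alternatives). Repeat until
no nonterminal has two alternatives with a common prefix.

Round 1: X has alternatives sharing prefix '- X *'. Introduce X': X → - X * X'
  Add: X' → S
  Add: X' → ε
  Add: X' → X y

No remaining common prefixes — done.

Resulting grammar:
X → - X * X'
X' → S
X' → ε
X' → X y
X → id
S → *
S → y *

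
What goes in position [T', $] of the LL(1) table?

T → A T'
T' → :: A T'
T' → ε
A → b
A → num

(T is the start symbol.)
T' → ε

To find M[T', $], we find productions for T' where $ is in the predict set (PREDICT(N → α) = (FIRST(α) \ {ε}) ∪ (FOLLOW(N) if α ⇒* ε)).

Relevant sets:
  FOLLOW(T') = { $ }

T' → :: A T': PREDICT = { '::' }
T' → ε: PREDICT = { $ }
  $ is in predict set, so this production goes in M[T', $]

M[T', $] = T' → ε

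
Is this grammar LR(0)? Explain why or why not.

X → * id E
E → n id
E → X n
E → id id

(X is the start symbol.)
Yes, the grammar is LR(0)

Augment with X' → X and build the canonical LR(0) collection (I0 = CLOSURE({[X' → . X]}), then GOTO on every symbol after a dot until no new states appear). It has 11 states:
  I0: { [X → . * id E], [X' → . X] }  — shift
  I1: { [X → * . id E] }  — shift
  I2: { [X' → X .] }  — accept
  I3: { [E → . X n], [E → . id id], [E → . n id], [X → * id . E], [X → . * id E] }  — shift
  I4: { [X → * id E .] }  — reduce
  I5: { [E → X . n] }  — shift
  I6: { [E → id . id] }  — shift
  I7: { [E → n . id] }  — shift
  I8: { [E → n id .] }  — reduce
  I9: { [E → id id .] }  — reduce
  I10: { [E → X n .] }  — reduce

Every state is either a pure shift/goto state or contains exactly one complete item and nothing to shift — no conflicts. The grammar is LR(0).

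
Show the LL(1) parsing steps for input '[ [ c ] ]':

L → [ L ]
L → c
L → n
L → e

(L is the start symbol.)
Stack is shown with the top on the left.

Stack      Input        Action
------------------------------
L $        [ [ c ] ] $  output L → [ L ]
[ L ] $    [ [ c ] ] $  match '['
L ] $      [ c ] ] $    output L → [ L ]
[ L ] ] $  [ c ] ] $    match '['
L ] ] $    c ] ] $      output L → c
c ] ] $    c ] ] $      match 'c'
] ] $      ] ] $        match ']'
] $        ] $          match ']'
$          $            accept

The string is accepted.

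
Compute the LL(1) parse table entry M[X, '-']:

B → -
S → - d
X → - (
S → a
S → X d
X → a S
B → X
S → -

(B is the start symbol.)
X → - (

To find M[X, '-'], we find productions for X where '-' is in the predict set (PREDICT(N → α) = (FIRST(α) \ {ε}) ∪ (FOLLOW(N) if α ⇒* ε)).

X → - (: PREDICT = { '-' }
  '-' is in predict set, so this production goes in M[X, '-']
X → a S: PREDICT = { 'a' }

M[X, '-'] = X → - (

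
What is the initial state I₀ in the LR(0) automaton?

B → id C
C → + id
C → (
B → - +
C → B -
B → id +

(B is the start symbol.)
{ [B → . - +], [B → . id +], [B → . id C], [B' → . B] }

First, augment the grammar with B' → B
I₀ = CLOSURE({ [B' → . B] }):
  [B' → . B] has the dot before B: add [B → . id C], [B → . - +], [B → . id +]
No further items can be added.

I₀ = { [B → . - +], [B → . id +], [B → . id C], [B' → . B] }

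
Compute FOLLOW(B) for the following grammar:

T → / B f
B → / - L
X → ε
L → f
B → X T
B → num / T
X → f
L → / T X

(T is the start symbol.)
To compute FOLLOW(B), find every occurrence of B on a right-hand side N → α B β: add FIRST(β) \ {ε}, and if β is empty or nullable also add FOLLOW(N). Iterate to a fixed point.

In T → / B f: B is followed by f, add FIRST(f) \ {ε} = { 'f' }

Taking the union: FOLLOW(B) = { 'f' }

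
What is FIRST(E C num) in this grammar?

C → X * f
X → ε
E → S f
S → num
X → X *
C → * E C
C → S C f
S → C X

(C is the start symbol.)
{ '*', 'num' }

FIRST sets of the non-terminals involved (from the grammar, by fixed-point iteration):
  FIRST(E) = { '*', 'num' }

To compute FIRST(E C num), process the symbols left to right:
Symbol E is a non-terminal. Add FIRST(E) \ {ε} = { '*', 'num' }
E is not nullable (ε ∉ FIRST(E)), so stop here.
FIRST(E C num) = { '*', 'num' }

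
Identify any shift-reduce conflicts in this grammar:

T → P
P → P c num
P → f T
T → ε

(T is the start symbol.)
Augment with T' → T and build the canonical LR(0) collection (I0 = CLOSURE({[T' → . T]}), then GOTO on every symbol after a dot until no new states appear). It has 7 states:
  I0: { [P → . P c num], [P → . f T], [T → . P], [T → .], [T' → . T] }  — shift, reduce
  I1: { [P → P . c num], [T → P .] }  — shift, reduce
  I2: { [T' → T .] }  — accept
  I3: { [P → . P c num], [P → . f T], [P → f . T], [T → . P], [T → .] }  — shift, reduce
  I4: { [P → f T .] }  — reduce
  I5: { [P → P c . num] }  — shift
  I6: { [P → P c num .] }  — reduce

I0 contains reduce item [T → .] and shift item [P → . f T] — shift-reduce conflict.
I1 contains reduce item [T → P .] and shift item [P → P . c num] — shift-reduce conflict.
I3 contains reduce item [T → .] and shift item [P → . f T] — shift-reduce conflict.

Answer: Yes — I0: [T → .] vs [P → . f T]; I1: [T → P .] vs [P → P . c num]; I3: [T → .] vs [P → . f T]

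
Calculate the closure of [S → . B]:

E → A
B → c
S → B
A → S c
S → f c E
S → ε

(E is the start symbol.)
{ [B → . c], [S → . B] }

To compute CLOSURE, for each item [A → α.Bβ] where B is a non-terminal, add [B → .γ] for all productions B → γ; repeat for the newly added items until nothing changes.

Start with: [S → . B]
  [S → . B] has the dot before B: add [B → . c]
No further items can be added.

CLOSURE = { [B → . c], [S → . B] }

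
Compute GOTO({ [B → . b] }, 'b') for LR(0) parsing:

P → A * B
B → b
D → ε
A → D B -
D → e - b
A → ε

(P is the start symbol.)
GOTO(I, 'b') = CLOSURE({ [A → αX.β] : [A → α.Xβ] ∈ I, X = 'b' })

Items with dot before 'b', with the dot advanced:
  [B → . b] → [B → b .]
Closure adds nothing (no advanced item has the dot before a non-terminal).

GOTO = { [B → b .] }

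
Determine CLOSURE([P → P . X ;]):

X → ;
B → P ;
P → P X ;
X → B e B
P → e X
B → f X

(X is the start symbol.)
To compute CLOSURE, for each item [A → α.Bβ] where B is a non-terminal, add [B → .γ] for all productions B → γ; repeat for the newly added items until nothing changes.

Start with: [P → P . X ;]
  [P → P . X ;] has the dot before X: add [X → . ;], [X → . B e B]
  [X → . B e B] has the dot before B: add [B → . P ;], [B → . f X]
  [B → . P ;] has the dot before P: add [P → . P X ;], [P → . e X]
No further items can be added.

CLOSURE = { [B → . P ;], [B → . f X], [P → . P X ;], [P → . e X], [P → P . X ;], [X → . ;], [X → . B e B] }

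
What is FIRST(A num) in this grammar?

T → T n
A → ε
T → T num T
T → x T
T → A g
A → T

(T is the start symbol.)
{ 'g', 'num', 'x' }

FIRST sets of the non-terminals involved (from the grammar, by fixed-point iteration):
  FIRST(A) = { 'g', 'x', ε }

To compute FIRST(A num), process the symbols left to right:
Symbol A is a non-terminal. Add FIRST(A) \ {ε} = { 'g', 'x' }
A is nullable (ε ∈ FIRST(A)), continue to the next symbol.
Symbol num is a terminal. Add 'num' and stop.
FIRST(A num) = { 'g', 'num', 'x' }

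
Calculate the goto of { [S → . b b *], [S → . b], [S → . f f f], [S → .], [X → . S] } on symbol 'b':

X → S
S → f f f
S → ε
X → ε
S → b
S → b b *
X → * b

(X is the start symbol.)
GOTO(I, 'b') = CLOSURE({ [A → αX.β] : [A → α.Xβ] ∈ I, X = 'b' })

Items with dot before 'b', with the dot advanced:
  [S → . b] → [S → b .]
  [S → . b b *] → [S → b . b *]
Closure adds nothing (no advanced item has the dot before a non-terminal).

GOTO = { [S → b . b *], [S → b .] }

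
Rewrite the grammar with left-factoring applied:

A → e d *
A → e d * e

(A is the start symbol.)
A → e d * A'
A' → ε
A' → e

Left-factoring transforms A → αβ₁ | αβ₂ into A → αA' and A' → β₁ | β₂
(α is the longest common prefix among the alternatives). Repeat until
no nonterminal has two alternatives with a common prefix.

Round 1: A has alternatives sharing prefix 'e d *'. Introduce A': A → e d * A'
  Add: A' → ε
  Add: A' → e

No remaining common prefixes — done.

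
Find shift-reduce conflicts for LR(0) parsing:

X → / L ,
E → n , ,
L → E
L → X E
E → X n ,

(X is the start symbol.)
A shift-reduce conflict occurs when an LR(0) state has both:
  - a complete (reduce) item [A → α .] (dot at the end), and
  - a shift item [B → β . c γ] (dot before a terminal).

Augment with X' → X and build the canonical LR(0) collection (I0 = CLOSURE({[X' → . X]}), then GOTO on every symbol after a dot until no new states appear). It has 16 states:
  I0: { [X → . / L ,], [X' → . X] }  — shift
  I1: { [E → . X n ,], [E → . n , ,], [L → . E], [L → . X E], [X → . / L ,], [X → / . L ,] }  — shift
  I2: { [X' → X .] }  — accept
  I3: { [L → E .] }  — reduce
  I4: { [X → / L . ,] }  — shift
  I5: { [E → . X n ,], [E → . n , ,], [E → X . n ,], [L → X . E], [X → . / L ,] }  — shift
  I6: { [E → n . , ,] }  — shift
  I7: { [E → n , . ,] }  — shift
  I8: { [E → n , , .] }  — reduce
  I9: { [L → X E .] }  — reduce
  I10: { [E → X . n ,] }  — shift
  I11: { [E → X n . ,], [E → n . , ,] }  — shift
  I12: { [E → X n , .], [E → n , . ,] }  — shift, reduce
  I13: { [E → X n . ,] }  — shift
  I14: { [E → X n , .] }  — reduce
  I15: { [X → / L , .] }  — reduce

I12 contains reduce item [E → X n , .] and shift item [E → n , . ,] — shift-reduce conflict.

Answer: Yes — I12: [E → X n , .] vs [E → n , . ,]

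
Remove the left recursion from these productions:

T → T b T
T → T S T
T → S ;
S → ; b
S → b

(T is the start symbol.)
T is directly left-recursive. The standard transformation for
  A → A α₁ | ... | A α_m | β₁ | ... | β_n
is
  A  → β₁ A' | ... | β_n A'
  A' → α₁ A' | ... | α_m A' | ε

T → S ; becomes T → S ; T'
T → T b T becomes T' → b T T'
T → T S T becomes T' → S T T'
Add T' → ε

Productions for other non-terminals are unchanged:
  S → ; b
  S → b

Resulting grammar:
T → S ; T'
T' → b T T'
T' → S T T'
T' → ε
S → ; b
S → b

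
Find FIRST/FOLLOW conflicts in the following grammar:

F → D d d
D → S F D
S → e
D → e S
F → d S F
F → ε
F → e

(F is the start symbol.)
A FIRST/FOLLOW conflict occurs when a non-terminal N has a nullable alternative N → β (β ⇒* ε) and another alternative N → α with FIRST(α) ∩ FOLLOW(N) ≠ ∅: on such a lookahead the parser cannot decide between expanding α and letting N vanish via β.

Nullable non-terminals: F.
FIRST sets used below: FIRST(D) = { 'e' }

F: nullable alternative(s) F → ε; FOLLOW(F) = { $, 'e' }
  F → D d d: FIRST \ {ε} = { 'e' } — overlaps FOLLOW(F) on { 'e' }: CONFLICT
  F → d S F: FIRST \ {ε} = { 'd' } — disjoint from FOLLOW(F)
  F → ε: FIRST \ {ε} = { } — this is the only nullable alternative, skip
  F → e: FIRST \ {ε} = { 'e' } — overlaps FOLLOW(F) on { 'e' }: CONFLICT

D, S have no nullable alternative, so no FIRST/FOLLOW check is needed there.

So the grammar has 2 FIRST/FOLLOW conflicts (marked CONFLICT above).

Answer: Yes. F → D d d with FOLLOW(F) on { 'e' }; F → e with FOLLOW(F) on { 'e' }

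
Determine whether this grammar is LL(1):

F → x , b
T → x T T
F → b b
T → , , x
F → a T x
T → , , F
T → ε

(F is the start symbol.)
Relevant sets:
  FOLLOW(T) = { ',', 'x' }

For F:
  PREDICT(F → x ',' b) = { 'x' }
  PREDICT(F → b b) = { 'b' }
  PREDICT(F → a T x) = { 'a' }
For T:
  PREDICT(T → x T T) = { 'x' }
  PREDICT(T → ',' ',' x) = { ',' }
  PREDICT(T → ',' ',' F) = { ',' }
  PREDICT(T → ε) = { ',', 'x' }

Conflict found: Predict set conflict for T: { 'x' }
The grammar is NOT LL(1).

Answer: No. Predict set conflict for T: { 'x' }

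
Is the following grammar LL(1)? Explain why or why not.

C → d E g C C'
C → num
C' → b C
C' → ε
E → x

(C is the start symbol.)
Relevant sets:
  FOLLOW(C') = { $, 'b' }

For C:
  PREDICT(C → d E g C C') = { 'd' }
  PREDICT(C → num) = { 'num' }
For C':
  PREDICT(C' → b C) = { 'b' }
  PREDICT(C' → ε) = { $, 'b' }
E has a single production, so nothing to check there.

Conflict found: Predict set conflict for C': { 'b' }
The grammar is NOT LL(1).

Answer: No. Predict set conflict for C': { 'b' }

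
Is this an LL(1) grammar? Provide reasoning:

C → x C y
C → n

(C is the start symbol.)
Yes, the grammar is LL(1).

For C:
  PREDICT(C → x C y) = { 'x' }
  PREDICT(C → n) = { 'n' }

All predict sets are disjoint. The grammar IS LL(1).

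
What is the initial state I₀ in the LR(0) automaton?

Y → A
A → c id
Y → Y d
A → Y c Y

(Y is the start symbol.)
First, augment the grammar with Y' → Y
I₀ = CLOSURE({ [Y' → . Y] }):
  [Y' → . Y] has the dot before Y: add [Y → . A], [Y → . Y d]
  [Y → . A] has the dot before A: add [A → . c id], [A → . Y c Y]
No further items can be added.

I₀ = { [A → . Y c Y], [A → . c id], [Y → . A], [Y → . Y d], [Y' → . Y] }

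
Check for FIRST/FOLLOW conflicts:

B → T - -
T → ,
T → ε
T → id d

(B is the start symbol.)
No FIRST/FOLLOW conflicts.

A FIRST/FOLLOW conflict occurs when a non-terminal N has a nullable alternative N → β (β ⇒* ε) and another alternative N → α with FIRST(α) ∩ FOLLOW(N) ≠ ∅: on such a lookahead the parser cannot decide between expanding α and letting N vanish via β.

Nullable non-terminals: T.

T: nullable alternative(s) T → ε; FOLLOW(T) = { '-' }
  T → ,: FIRST \ {ε} = { ',' } — disjoint from FOLLOW(T)
  T → ε: FIRST \ {ε} = { } — this is the only nullable alternative, skip
  T → id d: FIRST \ {ε} = { 'id' } — disjoint from FOLLOW(T)

B has no nullable alternative, so no FIRST/FOLLOW check is needed there.

No FIRST/FOLLOW conflicts found.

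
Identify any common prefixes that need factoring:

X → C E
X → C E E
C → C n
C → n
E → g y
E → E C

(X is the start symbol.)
Yes, X has productions with common prefix 'C E'

Left-factoring is needed when two productions for the same non-terminal
share a common prefix on the right-hand side.

Productions for X:
  X → C E
  X → C E E
Productions for C:
  C → C n
  C → n
Productions for E:
  E → g y
  E → E C

Found common prefix 'C E' in productions for X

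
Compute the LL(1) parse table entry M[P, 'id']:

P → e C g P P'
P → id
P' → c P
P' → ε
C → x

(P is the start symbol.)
P → id

To find M[P, 'id'], we find productions for P where 'id' is in the predict set (PREDICT(N → α) = (FIRST(α) \ {ε}) ∪ (FOLLOW(N) if α ⇒* ε)).

P → e C g P P': PREDICT = { 'e' }
P → id: PREDICT = { 'id' }
  'id' is in predict set, so this production goes in M[P, 'id']

M[P, 'id'] = P → id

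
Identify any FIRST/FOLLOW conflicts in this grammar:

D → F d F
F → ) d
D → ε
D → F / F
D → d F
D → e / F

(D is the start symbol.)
No FIRST/FOLLOW conflicts.

A FIRST/FOLLOW conflict occurs when a non-terminal N has a nullable alternative N → β (β ⇒* ε) and another alternative N → α with FIRST(α) ∩ FOLLOW(N) ≠ ∅: on such a lookahead the parser cannot decide between expanding α and letting N vanish via β.

Nullable non-terminals: D.
FIRST sets used below: FIRST(F) = { ')' }

D: nullable alternative(s) D → ε; FOLLOW(D) = { $ }
  D → F d F: FIRST \ {ε} = { ')' } — disjoint from FOLLOW(D)
  D → ε: FIRST \ {ε} = { } — this is the only nullable alternative, skip
  D → F / F: FIRST \ {ε} = { ')' } — disjoint from FOLLOW(D)
  D → d F: FIRST \ {ε} = { 'd' } — disjoint from FOLLOW(D)
  D → e / F: FIRST \ {ε} = { 'e' } — disjoint from FOLLOW(D)

F has no nullable alternative, so no FIRST/FOLLOW check is needed there.

No FIRST/FOLLOW conflicts found.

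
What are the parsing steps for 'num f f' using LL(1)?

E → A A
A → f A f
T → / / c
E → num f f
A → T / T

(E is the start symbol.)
LL(1) parsing maintains a stack (initially the start symbol over $) and the input. At each step: if the stack top is a terminal, match it against the current input token; if it is a non-terminal N, replace it with the RHS of M[N, lookahead] (the unique production whose predict set contains the lookahead).

Stack is shown with the top on the left.

Stack      Input      Action
----------------------------
E $        num f f $  output E → num f f
num f f $  num f f $  match 'num'
f f $      f f $      match 'f'
f $        f $        match 'f'
$          $          accept

The string is accepted.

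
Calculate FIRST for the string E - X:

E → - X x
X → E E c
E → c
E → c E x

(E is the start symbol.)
{ '-', 'c' }

FIRST sets of the non-terminals involved (from the grammar, by fixed-point iteration):
  FIRST(E) = { '-', 'c' }

To compute FIRST(E - X), process the symbols left to right:
Symbol E is a non-terminal. Add FIRST(E) \ {ε} = { '-', 'c' }
E is not nullable (ε ∉ FIRST(E)), so stop here.
FIRST(E - X) = { '-', 'c' }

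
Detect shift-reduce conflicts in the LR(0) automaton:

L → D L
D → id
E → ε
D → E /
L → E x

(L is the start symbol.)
Augment with L' → L and build the canonical LR(0) collection (I0 = CLOSURE({[L' → . L]}), then GOTO on every symbol after a dot until no new states appear). It has 8 states:
  I0: { [D → . E /], [D → . id], [E → .], [L → . D L], [L → . E x], [L' → . L] }  — shift, reduce
  I1: { [D → . E /], [D → . id], [E → .], [L → . D L], [L → . E x], [L → D . L] }  — shift, reduce
  I2: { [D → E . /], [L → E . x] }  — shift
  I3: { [L' → L .] }  — accept
  I4: { [D → id .] }  — reduce
  I5: { [D → E / .] }  — reduce
  I6: { [L → E x .] }  — reduce
  I7: { [L → D L .] }  — reduce

I0 contains reduce item [E → .] and shift item [D → . id] — shift-reduce conflict.
I1 contains reduce item [E → .] and shift item [D → . id] — shift-reduce conflict.

Answer: Yes — I0: [E → .] vs [D → . id]; I1: [E → .] vs [D → . id]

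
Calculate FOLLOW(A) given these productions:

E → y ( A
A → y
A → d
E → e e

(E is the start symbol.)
{ $ }

To compute FOLLOW(A), find every occurrence of A on a right-hand side N → α A β: add FIRST(β) \ {ε}, and if β is empty or nullable also add FOLLOW(N). Iterate to a fixed point.

In E → y ( A: A is at the end, add FOLLOW(E)

The FOLLOW sets referred to above (computed the same way, to a fixed point):
  FOLLOW(E) = { $ }

Taking the union: FOLLOW(A) = { $ }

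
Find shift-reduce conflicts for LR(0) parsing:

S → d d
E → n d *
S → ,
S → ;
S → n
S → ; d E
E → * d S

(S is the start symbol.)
Yes — I2: [S → ; .] vs [S → ; . d E]

A shift-reduce conflict occurs when an LR(0) state has both:
  - a complete (reduce) item [A → α .] (dot at the end), and
  - a shift item [B → β . c γ] (dot before a terminal).

Augment with S' → S and build the canonical LR(0) collection (I0 = CLOSURE({[S' → . S]}), then GOTO on every symbol after a dot until no new states appear). It has 15 states:
  I0: { [S → . ,], [S → . ; d E], [S → . ;], [S → . d d], [S → . n], [S' → . S] }  — shift
  I1: { [S → , .] }  — reduce
  I2: { [S → ; . d E], [S → ; .] }  — shift, reduce
  I3: { [S' → S .] }  — accept
  I4: { [S → d . d] }  — shift
  I5: { [S → n .] }  — reduce
  I6: { [S → d d .] }  — reduce
  I7: { [E → . * d S], [E → . n d *], [S → ; d . E] }  — shift
  I8: { [E → * . d S] }  — shift
  I9: { [S → ; d E .] }  — reduce
  I10: { [E → n . d *] }  — shift
  I11: { [E → n d . *] }  — shift
  I12: { [E → n d * .] }  — reduce
  I13: { [E → * d . S], [S → . ,], [S → . ; d E], [S → . ;], [S → . d d], [S → . n] }  — shift
  I14: { [E → * d S .] }  — reduce

I2 contains reduce item [S → ; .] and shift item [S → ; . d E] — shift-reduce conflict.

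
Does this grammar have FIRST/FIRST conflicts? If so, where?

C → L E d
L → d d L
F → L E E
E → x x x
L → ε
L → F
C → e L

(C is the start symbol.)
FIRST sets of the non-terminals at (or reachable through a nullable prefix from) the front of some alternative:
  FIRST(L) = { 'd', 'x', ε }
  FIRST(E) = { 'x' }
  FIRST(F) = { 'd', 'x' }

Productions for C:
  C → L E d: FIRST = { 'd', 'x' }
  C → e L: FIRST = { 'e' }
Productions for L:
  L → d d L: FIRST = { 'd' }
  L → ε: FIRST = { ε }
  L → F: FIRST = { 'd', 'x' }
F, E have only one production, so no FIRST/FIRST conflict is possible there.

Conflict for L: L → d d L and L → F
  Overlap: { 'd' }

Answer: Yes. L → d d L / L → F on { 'd' }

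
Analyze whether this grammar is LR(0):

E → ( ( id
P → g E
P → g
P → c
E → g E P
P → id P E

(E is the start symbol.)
A grammar is LR(0) if no state in the canonical LR(0) collection has:
  - both a shift item (dot before a terminal) and a complete item (shift-reduce conflict), or
  - two or more complete items (reduce-reduce conflict; the accept item [E' → E .] counts as a complete item here).

Augment with E' → E and build the canonical LR(0) collection (I0 = CLOSURE({[E' → . E]}), then GOTO on every symbol after a dot until no new states appear). It has 14 states:
  I0: { [E → . ( ( id], [E → . g E P], [E' → . E] }  — shift
  I1: { [E → ( . ( id] }  — shift
  I2: { [E' → E .] }  — accept
  I3: { [E → . ( ( id], [E → . g E P], [E → g . E P] }  — shift
  I4: { [E → g E . P], [P → . c], [P → . g E], [P → . g], [P → . id P E] }  — shift
  I5: { [E → g E P .] }  — reduce
  I6: { [P → c .] }  — reduce
  I7: { [E → . ( ( id], [E → . g E P], [P → g . E], [P → g .] }  — shift, reduce
  I8: { [P → . c], [P → . g E], [P → . g], [P → . id P E], [P → id . P E] }  — shift
  I9: { [E → . ( ( id], [E → . g E P], [P → id P . E] }  — shift
  I10: { [P → id P E .] }  — reduce
  I11: { [P → g E .] }  — reduce
  I12: { [E → ( ( . id] }  — shift
  I13: { [E → ( ( id .] }  — reduce

Conflict in state I7:
  Shift-reduce conflict between [P → g .] and [E → . ( ( id]
So the grammar is NOT LR(0).

Answer: No. Shift-reduce conflict between [P → g .] and [E → . ( ( id]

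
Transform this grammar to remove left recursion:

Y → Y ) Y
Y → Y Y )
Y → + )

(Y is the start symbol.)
Y → + ) Y'
Y' → ) Y Y'
Y' → Y ) Y'
Y' → ε

Y is directly left-recursive. The standard transformation for
  A → A α₁ | ... | A α_m | β₁ | ... | β_n
is
  A  → β₁ A' | ... | β_n A'
  A' → α₁ A' | ... | α_m A' | ε

Y → + ) becomes Y → + ) Y'
Y → Y ) Y becomes Y' → ) Y Y'
Y → Y Y ) becomes Y' → Y ) Y'
Add Y' → ε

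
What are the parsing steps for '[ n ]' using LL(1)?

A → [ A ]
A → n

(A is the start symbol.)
Stack is shown with the top on the left.

Stack    Input    Action
------------------------
A $      [ n ] $  output A → [ A ]
[ A ] $  [ n ] $  match '['
A ] $    n ] $    output A → n
n ] $    n ] $    match 'n'
] $      ] $      match ']'
$        $        accept

The string is accepted.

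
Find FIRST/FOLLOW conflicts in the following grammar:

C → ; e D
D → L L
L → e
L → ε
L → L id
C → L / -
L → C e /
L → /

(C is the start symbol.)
A FIRST/FOLLOW conflict occurs when a non-terminal N has a nullable alternative N → β (β ⇒* ε) and another alternative N → α with FIRST(α) ∩ FOLLOW(N) ≠ ∅: on such a lookahead the parser cannot decide between expanding α and letting N vanish via β.

Nullable non-terminals: D, L.
FIRST sets used below: FIRST(L) = { '/', ';', 'e', 'id', ε }, FIRST(C) = { '/', ';', 'e', 'id' }
D has a nullable alternative but only one production, so nothing to check.

L: nullable alternative(s) L → ε; FOLLOW(L) = { $, '/', ';', 'e', 'id' }
  L → e: FIRST \ {ε} = { 'e' } — overlaps FOLLOW(L) on { 'e' }: CONFLICT
  L → ε: FIRST \ {ε} = { } — this is the only nullable alternative, skip
  L → L id: FIRST \ {ε} = { '/', ';', 'e', 'id' } — overlaps FOLLOW(L) on { '/', ';', 'e', 'id' }: CONFLICT
  L → C e /: FIRST \ {ε} = { '/', ';', 'e', 'id' } — overlaps FOLLOW(L) on { '/', ';', 'e', 'id' }: CONFLICT
  L → /: FIRST \ {ε} = { '/' } — overlaps FOLLOW(L) on { '/' }: CONFLICT

C has no nullable alternative, so no FIRST/FOLLOW check is needed there.

So the grammar has 4 FIRST/FOLLOW conflicts (marked CONFLICT above).

Answer: Yes. L → e with FOLLOW(L) on { 'e' }; L → L id with FOLLOW(L) on { '/', ';', 'e', 'id' }; L → C e '/' with FOLLOW(L) on { '/', ';', 'e', 'id' }; L → '/' with FOLLOW(L) on { '/' }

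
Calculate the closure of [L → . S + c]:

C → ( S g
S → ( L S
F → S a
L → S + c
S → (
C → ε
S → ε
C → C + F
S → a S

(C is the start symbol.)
To compute CLOSURE, for each item [A → α.Bβ] where B is a non-terminal, add [B → .γ] for all productions B → γ; repeat for the newly added items until nothing changes.

Start with: [L → . S + c]
  [L → . S + c] has the dot before S: add [S → . ( L S], [S → . (], [S → .], [S → . a S]
No further items can be added.

CLOSURE = { [L → . S + c], [S → . ( L S], [S → . (], [S → . a S], [S → .] }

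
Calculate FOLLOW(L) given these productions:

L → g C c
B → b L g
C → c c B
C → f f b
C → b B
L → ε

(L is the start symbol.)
To compute FOLLOW(L), find every occurrence of L on a right-hand side N → α L β: add FIRST(β) \ {ε}, and if β is empty or nullable also add FOLLOW(N). Iterate to a fixed point.

L is the start symbol, so $ ∈ FOLLOW(L).
In B → b L g: L is followed by g, add FIRST(g) \ {ε} = { 'g' }

Taking the union: FOLLOW(L) = { $, 'g' }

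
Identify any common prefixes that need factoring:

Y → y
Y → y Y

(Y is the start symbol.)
Yes, Y has productions with common prefix 'y'

Left-factoring is needed when two productions for the same non-terminal
share a common prefix on the right-hand side.

Productions for Y:
  Y → y
  Y → y Y

Found common prefix 'y' in productions for Y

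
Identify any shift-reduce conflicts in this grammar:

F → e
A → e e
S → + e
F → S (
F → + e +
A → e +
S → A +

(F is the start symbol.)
Yes — I5: [F → e .] vs [A → e . +]; I10: [S → + e .] vs [F → + e . +]

A shift-reduce conflict occurs when an LR(0) state has both:
  - a complete (reduce) item [A → α .] (dot at the end), and
  - a shift item [B → β . c γ] (dot before a terminal).

Augment with F' → F and build the canonical LR(0) collection (I0 = CLOSURE({[F' → . F]}), then GOTO on every symbol after a dot until no new states appear). It has 12 states:
  I0: { [A → . e +], [A → . e e], [F → . + e +], [F → . S (], [F → . e], [F' → . F], [S → . + e], [S → . A +] }  — shift
  I1: { [F → + . e +], [S → + . e] }  — shift
  I2: { [S → A . +] }  — shift
  I3: { [F' → F .] }  — accept
  I4: { [F → S . (] }  — shift
  I5: { [A → e . +], [A → e . e], [F → e .] }  — shift, reduce
  I6: { [A → e + .] }  — reduce
  I7: { [A → e e .] }  — reduce
  I8: { [F → S ( .] }  — reduce
  I9: { [S → A + .] }  — reduce
  I10: { [F → + e . +], [S → + e .] }  — shift, reduce
  I11: { [F → + e + .] }  — reduce

I5 contains reduce item [F → e .] and shift items [A → e . +], [A → e . e] — shift-reduce conflict.
I10 contains reduce item [S → + e .] and shift item [F → + e . +] — shift-reduce conflict.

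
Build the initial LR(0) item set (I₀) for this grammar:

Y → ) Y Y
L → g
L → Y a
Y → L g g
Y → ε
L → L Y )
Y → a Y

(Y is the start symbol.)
First, augment the grammar with Y' → Y
I₀ = CLOSURE({ [Y' → . Y] }):
  [Y' → . Y] has the dot before Y: add [Y → . ) Y Y], [Y → . L g g], [Y → .], [Y → . a Y]
  [Y → . L g g] has the dot before L: add [L → . g], [L → . Y a], [L → . L Y )]
No further items can be added.

I₀ = { [L → . L Y )], [L → . Y a], [L → . g], [Y → . ) Y Y], [Y → . L g g], [Y → . a Y], [Y → .], [Y' → . Y] }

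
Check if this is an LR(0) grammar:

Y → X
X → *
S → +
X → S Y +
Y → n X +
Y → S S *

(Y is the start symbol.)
No. Reduce-reduce conflict: [X → * .] and [Y → S S * .]

A grammar is LR(0) if no state in the canonical LR(0) collection has:
  - both a shift item (dot before a terminal) and a complete item (shift-reduce conflict), or
  - two or more complete items (reduce-reduce conflict; the accept item [Y' → Y .] counts as a complete item here).

Augment with Y' → Y and build the canonical LR(0) collection (I0 = CLOSURE({[Y' → . Y]}), then GOTO on every symbol after a dot until no new states appear). It has 14 states:
  I0: { [S → . +], [X → . *], [X → . S Y +], [Y → . S S *], [Y → . X], [Y → . n X +], [Y' → . Y] }  — shift
  I1: { [X → * .] }  — reduce
  I2: { [S → + .] }  — reduce
  I3: { [S → . +], [X → . *], [X → . S Y +], [X → S . Y +], [Y → . S S *], [Y → . X], [Y → . n X +], [Y → S . S *] }  — shift
  I4: { [Y → X .] }  — reduce
  I5: { [Y' → Y .] }  — accept
  I6: { [S → . +], [X → . *], [X → . S Y +], [Y → n . X +] }  — shift
  I7: { [S → . +], [X → . *], [X → . S Y +], [X → S . Y +], [Y → . S S *], [Y → . X], [Y → . n X +] }  — shift
  I8: { [Y → n X . +] }  — shift
  I9: { [Y → n X + .] }  — reduce
  I10: { [X → S Y . +] }  — shift
  I11: { [X → S Y + .] }  — reduce
  I12: { [S → . +], [X → . *], [X → . S Y +], [X → S . Y +], [Y → . S S *], [Y → . X], [Y → . n X +], [Y → S . S *], [Y → S S . *] }  — shift
  I13: { [X → * .], [Y → S S * .] }  — 2 reduces

Conflict in state I13:
  Reduce-reduce conflict: [X → * .] and [Y → S S * .]
So the grammar is NOT LR(0).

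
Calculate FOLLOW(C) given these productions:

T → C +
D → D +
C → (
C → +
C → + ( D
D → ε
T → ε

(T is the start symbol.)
{ '+' }

To compute FOLLOW(C), find every occurrence of C on a right-hand side N → α C β: add FIRST(β) \ {ε}, and if β is empty or nullable also add FOLLOW(N). Iterate to a fixed point.

In T → C +: C is followed by '+', add FIRST('+') \ {ε} = { '+' }

Taking the union: FOLLOW(C) = { '+' }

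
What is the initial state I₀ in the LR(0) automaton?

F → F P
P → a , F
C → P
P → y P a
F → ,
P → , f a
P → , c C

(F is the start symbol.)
{ [F → . ,], [F → . F P], [F' → . F] }

First, augment the grammar with F' → F
I₀ = CLOSURE({ [F' → . F] }):
  [F' → . F] has the dot before F: add [F → . F P], [F → . ,]
No further items can be added.

I₀ = { [F → . ,], [F → . F P], [F' → . F] }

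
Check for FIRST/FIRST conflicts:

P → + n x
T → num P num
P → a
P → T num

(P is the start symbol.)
No FIRST/FIRST conflicts.

FIRST sets of the non-terminals at (or reachable through a nullable prefix from) the front of some alternative:
  FIRST(T) = { 'num' }

Productions for P:
  P → + n x: FIRST = { '+' }
  P → a: FIRST = { 'a' }
  P → T num: FIRST = { 'num' }
T has only one production, so no FIRST/FIRST conflict is possible there.

All alternatives of each non-terminal have pairwise disjoint FIRST sets.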